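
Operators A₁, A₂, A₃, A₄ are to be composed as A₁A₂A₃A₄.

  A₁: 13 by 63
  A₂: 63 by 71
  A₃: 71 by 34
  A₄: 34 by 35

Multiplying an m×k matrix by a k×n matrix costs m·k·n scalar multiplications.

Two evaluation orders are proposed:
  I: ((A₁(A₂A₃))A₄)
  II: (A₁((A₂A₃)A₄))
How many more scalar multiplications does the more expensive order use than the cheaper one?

Order I = ((A₁(A₂A₃))A₄): (A₂A₃): 63×71 by 71×34 → 63×34, cost 63·71·34 = 152082; (A₁(A₂A₃)): 13×63 by 63×34 → 13×34, cost 13·63·34 = 27846; cumulative 179928; ((A₁(A₂A₃))A₄): 13×34 by 34×35 → 13×35, cost 13·34·35 = 15470; cumulative 195398. Total 195398.
Order II = (A₁((A₂A₃)A₄)): (A₂A₃): 63×71 by 71×34 → 63×34, cost 63·71·34 = 152082; ((A₂A₃)A₄): 63×34 by 34×35 → 63×35, cost 63·34·35 = 74970; cumulative 227052; (A₁((A₂A₃)A₄)): 13×63 by 63×35 → 13×35, cost 13·63·35 = 28665; cumulative 255717. Total 255717.
Difference: |195398 − 255717| = 60319.

60319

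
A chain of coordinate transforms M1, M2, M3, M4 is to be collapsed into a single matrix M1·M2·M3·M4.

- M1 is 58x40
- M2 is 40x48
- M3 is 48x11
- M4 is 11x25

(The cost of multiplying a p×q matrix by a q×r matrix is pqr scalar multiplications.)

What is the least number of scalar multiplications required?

62590

Adjacent pairs: M1M2 = 58·40·48 = 111360; M2M3 = 40·48·11 = 21120; M3M4 = 48·11·25 = 13200.
Length 3: M1..M3: k=1: 0+21120+58·40·11=46640; k=2: 111360+0+58·48·11=141984 → min 46640 | M2..M4: k=2: 0+13200+40·48·25=61200; k=3: 21120+0+40·11·25=32120 → min 32120.
Length 4: M1..M4: k=1: 0+32120+58·40·25=90120; k=2: 111360+13200+58·48·25=194160; k=3: 46640+0+58·11·25=62590 → min 62590.
Optimal order: ((M1·(M2·M3))·M4) with cost 62590.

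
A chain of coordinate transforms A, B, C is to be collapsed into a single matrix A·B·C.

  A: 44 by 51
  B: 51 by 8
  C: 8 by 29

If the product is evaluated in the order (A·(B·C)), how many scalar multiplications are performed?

76908

(B·C): 51×8 by 8×29 → 51×29, cost 51·8·29 = 11832
(A·(B·C)): 44×51 by 51×29 → 44×29, cost 44·51·29 = 65076; cumulative 76908
Total: 76908 scalar multiplications.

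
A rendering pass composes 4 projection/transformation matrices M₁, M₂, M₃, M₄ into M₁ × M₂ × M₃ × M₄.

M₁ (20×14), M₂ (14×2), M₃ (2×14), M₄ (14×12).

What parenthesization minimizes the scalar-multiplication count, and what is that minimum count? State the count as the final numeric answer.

1376

Adjacent pairs: M₁M₂ = 20·14·2 = 560; M₂M₃ = 14·2·14 = 392; M₃M₄ = 2·14·12 = 336.
Length 3: M₁..M₃: k=1: 0+392+20·14·14=4312; k=2: 560+0+20·2·14=1120 → min 1120 | M₂..M₄: k=2: 0+336+14·2·12=672; k=3: 392+0+14·14·12=2744 → min 672.
Length 4: M₁..M₄: k=1: 0+672+20·14·12=4032; k=2: 560+336+20·2·12=1376; k=3: 1120+0+20·14·12=4480 → min 1376.
Optimal parenthesization: ((M₁ × M₂) × (M₃ × M₄)) with cost 1376.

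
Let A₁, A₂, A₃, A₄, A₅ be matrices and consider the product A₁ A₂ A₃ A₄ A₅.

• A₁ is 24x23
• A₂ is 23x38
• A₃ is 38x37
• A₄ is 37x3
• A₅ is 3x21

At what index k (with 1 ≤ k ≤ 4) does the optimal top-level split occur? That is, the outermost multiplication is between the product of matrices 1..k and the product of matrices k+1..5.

4

Adjacent pairs: A₁A₂ = 24·23·38 = 20976; A₂A₃ = 23·38·37 = 32338; A₃A₄ = 38·37·3 = 4218; A₄A₅ = 37·3·21 = 2331.
Length 3: A₁..A₃: k=1: 0+32338+24·23·37=52762; k=2: 20976+0+24·38·37=54720 → min 52762 | A₂..A₄: k=2: 0+4218+23·38·3=6840; k=3: 32338+0+23·37·3=34891 → min 6840 | A₃..A₅: k=3: 0+2331+38·37·21=31857; k=4: 4218+0+38·3·21=6612 → min 6612.
Length 4: A₁..A₄: k=1: 0+6840+24·23·3=8496; k=2: 20976+4218+24·38·3=27930; k=3: 52762+0+24·37·3=55426 → min 8496 | A₂..A₅: k=2: 0+6612+23·38·21=24966; k=3: 32338+2331+23·37·21=52540; k=4: 6840+0+23·3·21=8289 → min 8289.
Top-level splits: k=1: (A₁..A₁)·(A₂..A₅) → 0+8289+24·23·21 = 19881; k=2: (A₁..A₂)·(A₃..A₅) → 20976+6612+24·38·21 = 46740; k=3: (A₁..A₃)·(A₄..A₅) → 52762+2331+24·37·21 = 73741; k=4: (A₁..A₄)·(A₅..A₅) → 8496+0+24·3·21 = 10008.
Best split is after A₄, i.e. k = 4.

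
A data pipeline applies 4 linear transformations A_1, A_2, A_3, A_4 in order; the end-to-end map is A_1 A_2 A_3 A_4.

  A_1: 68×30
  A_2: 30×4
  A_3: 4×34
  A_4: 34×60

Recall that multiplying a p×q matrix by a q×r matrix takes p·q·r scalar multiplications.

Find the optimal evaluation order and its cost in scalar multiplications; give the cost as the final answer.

Adjacent pairs: A_1A_2 = 68·30·4 = 8160; A_2A_3 = 30·4·34 = 4080; A_3A_4 = 4·34·60 = 8160.
Length 3: A_1..A_3: k=1: 0+4080+68·30·34=73440; k=2: 8160+0+68·4·34=17408 → min 17408 | A_2..A_4: k=2: 0+8160+30·4·60=15360; k=3: 4080+0+30·34·60=65280 → min 15360.
Length 4: A_1..A_4: k=1: 0+15360+68·30·60=137760; k=2: 8160+8160+68·4·60=32640; k=3: 17408+0+68·34·60=156128 → min 32640.
Optimal parenthesization: ((A_1 A_2) (A_3 A_4)) with cost 32640.

32640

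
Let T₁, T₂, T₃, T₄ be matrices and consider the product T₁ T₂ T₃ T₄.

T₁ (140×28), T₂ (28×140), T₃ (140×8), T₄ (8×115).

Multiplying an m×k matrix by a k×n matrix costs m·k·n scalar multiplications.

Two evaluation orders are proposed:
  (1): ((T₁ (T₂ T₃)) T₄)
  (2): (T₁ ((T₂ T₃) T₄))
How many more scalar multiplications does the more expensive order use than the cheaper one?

316400

Order (1) = ((T₁ (T₂ T₃)) T₄): (T₂ T₃): 28×140 by 140×8 → 28×8, cost 28·140·8 = 31360; (T₁ (T₂ T₃)): 140×28 by 28×8 → 140×8, cost 140·28·8 = 31360; cumulative 62720; ((T₁ (T₂ T₃)) T₄): 140×8 by 8×115 → 140×115, cost 140·8·115 = 128800; cumulative 191520. Total 191520.
Order (2) = (T₁ ((T₂ T₃) T₄)): (T₂ T₃): 28×140 by 140×8 → 28×8, cost 28·140·8 = 31360; ((T₂ T₃) T₄): 28×8 by 8×115 → 28×115, cost 28·8·115 = 25760; cumulative 57120; (T₁ ((T₂ T₃) T₄)): 140×28 by 28×115 → 140×115, cost 140·28·115 = 450800; cumulative 507920. Total 507920.
Difference: |191520 − 507920| = 316400.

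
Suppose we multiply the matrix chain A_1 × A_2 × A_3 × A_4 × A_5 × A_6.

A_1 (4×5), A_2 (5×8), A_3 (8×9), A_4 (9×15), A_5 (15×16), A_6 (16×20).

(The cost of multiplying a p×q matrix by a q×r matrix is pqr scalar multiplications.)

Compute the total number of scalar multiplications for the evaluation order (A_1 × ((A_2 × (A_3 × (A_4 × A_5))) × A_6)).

5952

(A_4 × A_5): 9×15 by 15×16 → 9×16, cost 9·15·16 = 2160
(A_3 × (A_4 × A_5)): 8×9 by 9×16 → 8×16, cost 8·9·16 = 1152; cumulative 3312
(A_2 × (A_3 × (A_4 × A_5))): 5×8 by 8×16 → 5×16, cost 5·8·16 = 640; cumulative 3952
((A_2 × (A_3 × (A_4 × A_5))) × A_6): 5×16 by 16×20 → 5×20, cost 5·16·20 = 1600; cumulative 5552
(A_1 × ((A_2 × (A_3 × (A_4 × A_5))) × A_6)): 4×5 by 5×20 → 4×20, cost 4·5·20 = 400; cumulative 5952
Total: 5952 scalar multiplications.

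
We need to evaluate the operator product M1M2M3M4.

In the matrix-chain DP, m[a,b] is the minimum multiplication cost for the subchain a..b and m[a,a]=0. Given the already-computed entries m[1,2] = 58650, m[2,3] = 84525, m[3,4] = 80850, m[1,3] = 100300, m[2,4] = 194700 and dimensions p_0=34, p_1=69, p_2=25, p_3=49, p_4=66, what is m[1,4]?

m[1,4] = min over k∈[1,3] of m[1,k]+m[k+1,4]+p_{0}·p_k·p_{4}.
k=1: 0 + 194700 + 34·69·66 = 349536; k=2: 58650 + 80850 + 34·25·66 = 195600; k=3: 100300 + 0 + 34·49·66 = 210256.
Minimum: 195600 at k=2.

195600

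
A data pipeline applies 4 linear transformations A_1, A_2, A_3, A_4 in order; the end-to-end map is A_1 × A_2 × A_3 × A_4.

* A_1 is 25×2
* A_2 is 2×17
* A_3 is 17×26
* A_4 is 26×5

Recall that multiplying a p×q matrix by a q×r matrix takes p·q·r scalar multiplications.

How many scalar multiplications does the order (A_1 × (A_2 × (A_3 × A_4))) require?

2630

(A_3 × A_4): 17×26 by 26×5 → 17×5, cost 17·26·5 = 2210
(A_2 × (A_3 × A_4)): 2×17 by 17×5 → 2×5, cost 2·17·5 = 170; cumulative 2380
(A_1 × (A_2 × (A_3 × A_4))): 25×2 by 2×5 → 25×5, cost 25·2·5 = 250; cumulative 2630
Total: 2630 scalar multiplications.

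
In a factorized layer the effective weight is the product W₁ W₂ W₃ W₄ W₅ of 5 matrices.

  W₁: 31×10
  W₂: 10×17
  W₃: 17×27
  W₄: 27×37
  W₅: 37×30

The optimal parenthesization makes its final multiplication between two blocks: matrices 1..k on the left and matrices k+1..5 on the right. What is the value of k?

1

Adjacent pairs: W₁W₂ = 31·10·17 = 5270; W₂W₃ = 10·17·27 = 4590; W₃W₄ = 17·27·37 = 16983; W₄W₅ = 27·37·30 = 29970.
Length 3: W₁..W₃: k=1: 0+4590+31·10·27=12960; k=2: 5270+0+31·17·27=19499 → min 12960 | W₂..W₄: k=2: 0+16983+10·17·37=23273; k=3: 4590+0+10·27·37=14580 → min 14580 | W₃..W₅: k=3: 0+29970+17·27·30=43740; k=4: 16983+0+17·37·30=35853 → min 35853.
Length 4: W₁..W₄: k=1: 0+14580+31·10·37=26050; k=2: 5270+16983+31·17·37=41752; k=3: 12960+0+31·27·37=43929 → min 26050 | W₂..W₅: k=2: 0+35853+10·17·30=40953; k=3: 4590+29970+10·27·30=42660; k=4: 14580+0+10·37·30=25680 → min 25680.
Top-level splits: k=1: (W₁..W₁)·(W₂..W₅) → 0+25680+31·10·30 = 34980; k=2: (W₁..W₂)·(W₃..W₅) → 5270+35853+31·17·30 = 56933; k=3: (W₁..W₃)·(W₄..W₅) → 12960+29970+31·27·30 = 68040; k=4: (W₁..W₄)·(W₅..W₅) → 26050+0+31·37·30 = 60460.
Best split is after W₁, i.e. k = 1.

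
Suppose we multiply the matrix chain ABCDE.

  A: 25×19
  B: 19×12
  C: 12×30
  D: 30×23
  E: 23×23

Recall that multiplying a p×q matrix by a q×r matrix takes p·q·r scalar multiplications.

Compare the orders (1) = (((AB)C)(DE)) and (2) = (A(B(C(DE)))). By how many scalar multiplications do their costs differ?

7501

Order (1) = (((AB)C)(DE)): (AB): 25×19 by 19×12 → 25×12, cost 25·19·12 = 5700; ((AB)C): 25×12 by 12×30 → 25×30, cost 25·12·30 = 9000; cumulative 14700; (DE): 30×23 by 23×23 → 30×23, cost 30·23·23 = 15870; (((AB)C)(DE)): 25×30 by 30×23 → 25×23, cost 25·30·23 = 17250; cumulative 47820. Total 47820.
Order (2) = (A(B(C(DE)))): (DE): 30×23 by 23×23 → 30×23, cost 30·23·23 = 15870; (C(DE)): 12×30 by 30×23 → 12×23, cost 12·30·23 = 8280; cumulative 24150; (B(C(DE))): 19×12 by 12×23 → 19×23, cost 19·12·23 = 5244; cumulative 29394; (A(B(C(DE)))): 25×19 by 19×23 → 25×23, cost 25·19·23 = 10925; cumulative 40319. Total 40319.
Difference: |47820 − 40319| = 7501.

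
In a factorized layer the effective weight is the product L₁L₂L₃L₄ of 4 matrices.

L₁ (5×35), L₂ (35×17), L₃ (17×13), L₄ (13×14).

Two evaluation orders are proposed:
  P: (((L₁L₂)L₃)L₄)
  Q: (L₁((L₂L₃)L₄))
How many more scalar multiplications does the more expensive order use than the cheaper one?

11565

Order P = (((L₁L₂)L₃)L₄): (L₁L₂): 5×35 by 35×17 → 5×17, cost 5·35·17 = 2975; ((L₁L₂)L₃): 5×17 by 17×13 → 5×13, cost 5·17·13 = 1105; cumulative 4080; (((L₁L₂)L₃)L₄): 5×13 by 13×14 → 5×14, cost 5·13·14 = 910; cumulative 4990. Total 4990.
Order Q = (L₁((L₂L₃)L₄)): (L₂L₃): 35×17 by 17×13 → 35×13, cost 35·17·13 = 7735; ((L₂L₃)L₄): 35×13 by 13×14 → 35×14, cost 35·13·14 = 6370; cumulative 14105; (L₁((L₂L₃)L₄)): 5×35 by 35×14 → 5×14, cost 5·35·14 = 2450; cumulative 16555. Total 16555.
Difference: |4990 − 16555| = 11565.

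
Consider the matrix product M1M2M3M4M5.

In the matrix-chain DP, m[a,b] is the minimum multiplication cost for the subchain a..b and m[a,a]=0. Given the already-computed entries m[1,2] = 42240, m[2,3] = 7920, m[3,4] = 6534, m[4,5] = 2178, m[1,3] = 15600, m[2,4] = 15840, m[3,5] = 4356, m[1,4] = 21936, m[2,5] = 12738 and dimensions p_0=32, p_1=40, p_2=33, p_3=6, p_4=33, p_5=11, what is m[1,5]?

m[1,5] = min over k∈[1,4] of m[1,k]+m[k+1,5]+p_{0}·p_k·p_{5}.
k=1: 0 + 12738 + 32·40·11 = 26818; k=2: 42240 + 4356 + 32·33·11 = 58212; k=3: 15600 + 2178 + 32·6·11 = 19890; k=4: 21936 + 0 + 32·33·11 = 33552.
Minimum: 19890 at k=3.

19890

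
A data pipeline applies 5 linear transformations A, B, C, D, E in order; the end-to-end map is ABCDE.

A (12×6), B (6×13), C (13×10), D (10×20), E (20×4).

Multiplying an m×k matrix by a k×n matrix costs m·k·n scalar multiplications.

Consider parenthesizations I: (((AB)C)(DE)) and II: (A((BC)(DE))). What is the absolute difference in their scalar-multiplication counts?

1668

Order I = (((AB)C)(DE)): (AB): 12×6 by 6×13 → 12×13, cost 12·6·13 = 936; ((AB)C): 12×13 by 13×10 → 12×10, cost 12·13·10 = 1560; cumulative 2496; (DE): 10×20 by 20×4 → 10×4, cost 10·20·4 = 800; (((AB)C)(DE)): 12×10 by 10×4 → 12×4, cost 12·10·4 = 480; cumulative 3776. Total 3776.
Order II = (A((BC)(DE))): (BC): 6×13 by 13×10 → 6×10, cost 6·13·10 = 780; (DE): 10×20 by 20×4 → 10×4, cost 10·20·4 = 800; ((BC)(DE)): 6×10 by 10×4 → 6×4, cost 6·10·4 = 240; cumulative 1820; (A((BC)(DE))): 12×6 by 6×4 → 12×4, cost 12·6·4 = 288; cumulative 2108. Total 2108.
Difference: |3776 − 2108| = 1668.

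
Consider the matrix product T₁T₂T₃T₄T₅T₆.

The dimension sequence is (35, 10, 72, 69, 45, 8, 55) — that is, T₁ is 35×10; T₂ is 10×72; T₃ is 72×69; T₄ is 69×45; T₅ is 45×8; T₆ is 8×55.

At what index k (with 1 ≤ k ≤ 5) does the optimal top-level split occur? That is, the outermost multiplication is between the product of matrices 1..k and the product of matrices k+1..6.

5

Adjacent pairs: T₁T₂ = 35·10·72 = 25200; T₂T₃ = 10·72·69 = 49680; T₃T₄ = 72·69·45 = 223560; T₄T₅ = 69·45·8 = 24840; T₅T₆ = 45·8·55 = 19800.
Length 3: T₁..T₃: k=1: 0+49680+35·10·69=73830; k=2: 25200+0+35·72·69=199080 → min 73830 | T₂..T₄: k=2: 0+223560+10·72·45=255960; k=3: 49680+0+10·69·45=80730 → min 80730 | T₃..T₅: k=3: 0+24840+72·69·8=64584; k=4: 223560+0+72·45·8=249480 → min 64584 | T₄..T₆: k=4: 0+19800+69·45·55=190575; k=5: 24840+0+69·8·55=55200 → min 55200.
Length 4: T₁..T₄: k=1: 0+80730+35·10·45=96480; k=2: 25200+223560+35·72·45=362160; k=3: 73830+0+35·69·45=182505 → min 96480 | T₂..T₅: k=2: 0+64584+10·72·8=70344; k=3: 49680+24840+10·69·8=80040; k=4: 80730+0+10·45·8=84330 → min 70344 | T₃..T₆: k=3: 0+55200+72·69·55=328440; k=4: 223560+19800+72·45·55=421560; k=5: 64584+0+72·8·55=96264 → min 96264.
Length 5: T₁..T₅: k=1: 0+70344+35·10·8=73144; k=2: 25200+64584+35·72·8=109944; k=3: 73830+24840+35·69·8=117990; k=4: 96480+0+35·45·8=109080 → min 73144 | T₂..T₆: k=2: 0+96264+10·72·55=135864; k=3: 49680+55200+10·69·55=142830; k=4: 80730+19800+10·45·55=125280; k=5: 70344+0+10·8·55=74744 → min 74744.
Top-level splits: k=1: (T₁..T₁)·(T₂..T₆) → 0+74744+35·10·55 = 93994; k=2: (T₁..T₂)·(T₃..T₆) → 25200+96264+35·72·55 = 260064; k=3: (T₁..T₃)·(T₄..T₆) → 73830+55200+35·69·55 = 261855; k=4: (T₁..T₄)·(T₅..T₆) → 96480+19800+35·45·55 = 202905; k=5: (T₁..T₅)·(T₆..T₆) → 73144+0+35·8·55 = 88544.
Best split is after T₅, i.e. k = 5.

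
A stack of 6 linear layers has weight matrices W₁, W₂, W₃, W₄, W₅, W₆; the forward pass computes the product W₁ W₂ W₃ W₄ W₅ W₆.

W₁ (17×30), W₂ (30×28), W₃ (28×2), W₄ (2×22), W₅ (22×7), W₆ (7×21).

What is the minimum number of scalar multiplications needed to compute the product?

4016

Adjacent pairs: W₁W₂ = 17·30·28 = 14280; W₂W₃ = 30·28·2 = 1680; W₃W₄ = 28·2·22 = 1232; W₄W₅ = 2·22·7 = 308; W₅W₆ = 22·7·21 = 3234.
Length 3: W₁..W₃: k=1: 0+1680+17·30·2=2700; k=2: 14280+0+17·28·2=15232 → min 2700 | W₂..W₄: k=2: 0+1232+30·28·22=19712; k=3: 1680+0+30·2·22=3000 → min 3000 | W₃..W₅: k=3: 0+308+28·2·7=700; k=4: 1232+0+28·22·7=5544 → min 700 | W₄..W₆: k=4: 0+3234+2·22·21=4158; k=5: 308+0+2·7·21=602 → min 602.
Length 4: W₁..W₄: k=1: 0+3000+17·30·22=14220; k=2: 14280+1232+17·28·22=25984; k=3: 2700+0+17·2·22=3448 → min 3448 | W₂..W₅: k=2: 0+700+30·28·7=6580; k=3: 1680+308+30·2·7=2408; k=4: 3000+0+30·22·7=7620 → min 2408 | W₃..W₆: k=3: 0+602+28·2·21=1778; k=4: 1232+3234+28·22·21=17402; k=5: 700+0+28·7·21=4816 → min 1778.
Length 5: W₁..W₅: k=1: 0+2408+17·30·7=5978; k=2: 14280+700+17·28·7=18312; k=3: 2700+308+17·2·7=3246; k=4: 3448+0+17·22·7=6066 → min 3246 | W₂..W₆: k=2: 0+1778+30·28·21=19418; k=3: 1680+602+30·2·21=3542; k=4: 3000+3234+30·22·21=20094; k=5: 2408+0+30·7·21=6818 → min 3542.
Length 6: W₁..W₆: k=1: 0+3542+17·30·21=14252; k=2: 14280+1778+17·28·21=26054; k=3: 2700+602+17·2·21=4016; k=4: 3448+3234+17·22·21=14536; k=5: 3246+0+17·7·21=5745 → min 4016.
Optimal order: ((W₁ (W₂ W₃)) ((W₄ W₅) W₆)) with cost 4016.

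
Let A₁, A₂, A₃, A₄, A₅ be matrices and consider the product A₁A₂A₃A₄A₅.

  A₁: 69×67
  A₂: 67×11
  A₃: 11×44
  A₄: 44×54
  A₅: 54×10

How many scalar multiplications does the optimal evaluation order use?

Adjacent pairs: A₁A₂ = 69·67·11 = 50853; A₂A₃ = 67·11·44 = 32428; A₃A₄ = 11·44·54 = 26136; A₄A₅ = 44·54·10 = 23760.
Length 3: A₁..A₃: k=1: 0+32428+69·67·44=235840; k=2: 50853+0+69·11·44=84249 → min 84249 | A₂..A₄: k=2: 0+26136+67·11·54=65934; k=3: 32428+0+67·44·54=191620 → min 65934 | A₃..A₅: k=3: 0+23760+11·44·10=28600; k=4: 26136+0+11·54·10=32076 → min 28600.
Length 4: A₁..A₄: k=1: 0+65934+69·67·54=315576; k=2: 50853+26136+69·11·54=117975; k=3: 84249+0+69·44·54=248193 → min 117975 | A₂..A₅: k=2: 0+28600+67·11·10=35970; k=3: 32428+23760+67·44·10=85668; k=4: 65934+0+67·54·10=102114 → min 35970.
Length 5: A₁..A₅: k=1: 0+35970+69·67·10=82200; k=2: 50853+28600+69·11·10=87043; k=3: 84249+23760+69·44·10=138369; k=4: 117975+0+69·54·10=155235 → min 82200.
Optimal order: (A₁(A₂(A₃(A₄A₅)))) with cost 82200.

82200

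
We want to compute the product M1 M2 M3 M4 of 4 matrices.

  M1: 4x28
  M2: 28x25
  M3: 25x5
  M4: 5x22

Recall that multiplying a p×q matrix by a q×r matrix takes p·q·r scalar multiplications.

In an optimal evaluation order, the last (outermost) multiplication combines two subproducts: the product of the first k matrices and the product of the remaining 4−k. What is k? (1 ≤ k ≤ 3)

Adjacent pairs: M1M2 = 4·28·25 = 2800; M2M3 = 28·25·5 = 3500; M3M4 = 25·5·22 = 2750.
Length 3: M1..M3: k=1: 0+3500+4·28·5=4060; k=2: 2800+0+4·25·5=3300 → min 3300 | M2..M4: k=2: 0+2750+28·25·22=18150; k=3: 3500+0+28·5·22=6580 → min 6580.
Top-level splits: k=1: (M1..M1)·(M2..M4) → 0+6580+4·28·22 = 9044; k=2: (M1..M2)·(M3..M4) → 2800+2750+4·25·22 = 7750; k=3: (M1..M3)·(M4..M4) → 3300+0+4·5·22 = 3740.
Best split is after M3, i.e. k = 3.

3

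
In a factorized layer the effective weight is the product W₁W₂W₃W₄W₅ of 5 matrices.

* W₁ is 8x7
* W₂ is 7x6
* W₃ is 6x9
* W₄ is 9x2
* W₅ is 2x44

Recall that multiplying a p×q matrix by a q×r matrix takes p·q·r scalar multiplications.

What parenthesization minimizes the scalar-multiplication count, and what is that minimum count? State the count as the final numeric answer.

1008

Adjacent pairs: W₁W₂ = 8·7·6 = 336; W₂W₃ = 7·6·9 = 378; W₃W₄ = 6·9·2 = 108; W₄W₅ = 9·2·44 = 792.
Length 3: W₁..W₃: k=1: 0+378+8·7·9=882; k=2: 336+0+8·6·9=768 → min 768 | W₂..W₄: k=2: 0+108+7·6·2=192; k=3: 378+0+7·9·2=504 → min 192 | W₃..W₅: k=3: 0+792+6·9·44=3168; k=4: 108+0+6·2·44=636 → min 636.
Length 4: W₁..W₄: k=1: 0+192+8·7·2=304; k=2: 336+108+8·6·2=540; k=3: 768+0+8·9·2=912 → min 304 | W₂..W₅: k=2: 0+636+7·6·44=2484; k=3: 378+792+7·9·44=3942; k=4: 192+0+7·2·44=808 → min 808.
Length 5: W₁..W₅: k=1: 0+808+8·7·44=3272; k=2: 336+636+8·6·44=3084; k=3: 768+792+8·9·44=4728; k=4: 304+0+8·2·44=1008 → min 1008.
Optimal parenthesization: ((W₁(W₂(W₃W₄)))W₅) with cost 1008.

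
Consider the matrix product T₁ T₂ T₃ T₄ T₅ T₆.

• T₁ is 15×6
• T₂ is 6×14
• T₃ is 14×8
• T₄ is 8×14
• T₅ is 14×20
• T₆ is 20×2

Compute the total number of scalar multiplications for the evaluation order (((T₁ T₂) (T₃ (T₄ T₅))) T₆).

(T₁ T₂): 15×6 by 6×14 → 15×14, cost 15·6·14 = 1260
(T₄ T₅): 8×14 by 14×20 → 8×20, cost 8·14·20 = 2240
(T₃ (T₄ T₅)): 14×8 by 8×20 → 14×20, cost 14·8·20 = 2240; cumulative 4480
((T₁ T₂) (T₃ (T₄ T₅))): 15×14 by 14×20 → 15×20, cost 15·14·20 = 4200; cumulative 9940
(((T₁ T₂) (T₃ (T₄ T₅))) T₆): 15×20 by 20×2 → 15×2, cost 15·20·2 = 600; cumulative 10540
Total: 10540 scalar multiplications.

10540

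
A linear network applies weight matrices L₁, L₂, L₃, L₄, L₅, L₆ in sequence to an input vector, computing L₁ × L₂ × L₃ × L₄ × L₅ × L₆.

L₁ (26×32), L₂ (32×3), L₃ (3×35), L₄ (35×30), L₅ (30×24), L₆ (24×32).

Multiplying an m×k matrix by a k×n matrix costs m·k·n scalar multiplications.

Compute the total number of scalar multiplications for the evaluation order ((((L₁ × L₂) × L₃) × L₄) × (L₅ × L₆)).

(L₁ × L₂): 26×32 by 32×3 → 26×3, cost 26·32·3 = 2496
((L₁ × L₂) × L₃): 26×3 by 3×35 → 26×35, cost 26·3·35 = 2730; cumulative 5226
(((L₁ × L₂) × L₃) × L₄): 26×35 by 35×30 → 26×30, cost 26·35·30 = 27300; cumulative 32526
(L₅ × L₆): 30×24 by 24×32 → 30×32, cost 30·24·32 = 23040
((((L₁ × L₂) × L₃) × L₄) × (L₅ × L₆)): 26×30 by 30×32 → 26×32, cost 26·30·32 = 24960; cumulative 80526
Total: 80526 scalar multiplications.

80526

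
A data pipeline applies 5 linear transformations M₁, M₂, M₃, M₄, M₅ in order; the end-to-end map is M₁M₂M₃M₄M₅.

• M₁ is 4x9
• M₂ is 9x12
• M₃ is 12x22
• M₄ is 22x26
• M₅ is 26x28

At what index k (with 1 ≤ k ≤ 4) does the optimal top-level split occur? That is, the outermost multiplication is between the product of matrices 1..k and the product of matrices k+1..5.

Adjacent pairs: M₁M₂ = 4·9·12 = 432; M₂M₃ = 9·12·22 = 2376; M₃M₄ = 12·22·26 = 6864; M₄M₅ = 22·26·28 = 16016.
Length 3: M₁..M₃: k=1: 0+2376+4·9·22=3168; k=2: 432+0+4·12·22=1488 → min 1488 | M₂..M₄: k=2: 0+6864+9·12·26=9672; k=3: 2376+0+9·22·26=7524 → min 7524 | M₃..M₅: k=3: 0+16016+12·22·28=23408; k=4: 6864+0+12·26·28=15600 → min 15600.
Length 4: M₁..M₄: k=1: 0+7524+4·9·26=8460; k=2: 432+6864+4·12·26=8544; k=3: 1488+0+4·22·26=3776 → min 3776 | M₂..M₅: k=2: 0+15600+9·12·28=18624; k=3: 2376+16016+9·22·28=23936; k=4: 7524+0+9·26·28=14076 → min 14076.
Top-level splits: k=1: (M₁..M₁)·(M₂..M₅) → 0+14076+4·9·28 = 15084; k=2: (M₁..M₂)·(M₃..M₅) → 432+15600+4·12·28 = 17376; k=3: (M₁..M₃)·(M₄..M₅) → 1488+16016+4·22·28 = 19968; k=4: (M₁..M₄)·(M₅..M₅) → 3776+0+4·26·28 = 6688.
Best split is after M₄, i.e. k = 4.

4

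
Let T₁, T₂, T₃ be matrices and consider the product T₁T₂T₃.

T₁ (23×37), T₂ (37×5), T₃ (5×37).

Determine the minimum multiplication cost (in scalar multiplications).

Order (T₁(T₂T₃)): (T₂T₃): 37×5 by 5×37 → 37×37, cost 37·5·37 = 6845; (T₁(T₂T₃)): 23×37 by 37×37 → 23×37, cost 23·37·37 = 31487; cumulative 38332. Total 38332.
Order ((T₁T₂)T₃): (T₁T₂): 23×37 by 37×5 → 23×5, cost 23·37·5 = 4255; ((T₁T₂)T₃): 23×5 by 5×37 → 23×37, cost 23·5·37 = 4255; cumulative 8510. Total 8510.
Minimum: 8510.

8510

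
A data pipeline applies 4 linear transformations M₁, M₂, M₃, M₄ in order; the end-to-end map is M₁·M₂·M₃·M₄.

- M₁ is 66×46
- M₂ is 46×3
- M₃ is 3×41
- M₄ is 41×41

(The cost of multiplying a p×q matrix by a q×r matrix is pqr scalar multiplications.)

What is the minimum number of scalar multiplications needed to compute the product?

22269

Adjacent pairs: M₁M₂ = 66·46·3 = 9108; M₂M₃ = 46·3·41 = 5658; M₃M₄ = 3·41·41 = 5043.
Length 3: M₁..M₃: k=1: 0+5658+66·46·41=130134; k=2: 9108+0+66·3·41=17226 → min 17226 | M₂..M₄: k=2: 0+5043+46·3·41=10701; k=3: 5658+0+46·41·41=82984 → min 10701.
Length 4: M₁..M₄: k=1: 0+10701+66·46·41=135177; k=2: 9108+5043+66·3·41=22269; k=3: 17226+0+66·41·41=128172 → min 22269.
Optimal order: ((M₁·M₂)·(M₃·M₄)) with cost 22269.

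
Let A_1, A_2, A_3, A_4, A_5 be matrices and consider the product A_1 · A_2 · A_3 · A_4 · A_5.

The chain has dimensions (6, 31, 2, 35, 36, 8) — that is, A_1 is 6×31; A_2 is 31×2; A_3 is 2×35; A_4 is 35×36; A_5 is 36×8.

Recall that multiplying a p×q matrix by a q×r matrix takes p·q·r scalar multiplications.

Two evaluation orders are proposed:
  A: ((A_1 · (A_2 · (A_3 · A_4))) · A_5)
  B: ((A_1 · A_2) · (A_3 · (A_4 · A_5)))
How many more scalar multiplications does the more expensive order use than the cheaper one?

2068

Order A = ((A_1 · (A_2 · (A_3 · A_4))) · A_5): (A_3 · A_4): 2×35 by 35×36 → 2×36, cost 2·35·36 = 2520; (A_2 · (A_3 · A_4)): 31×2 by 2×36 → 31×36, cost 31·2·36 = 2232; cumulative 4752; (A_1 · (A_2 · (A_3 · A_4))): 6×31 by 31×36 → 6×36, cost 6·31·36 = 6696; cumulative 11448; ((A_1 · (A_2 · (A_3 · A_4))) · A_5): 6×36 by 36×8 → 6×8, cost 6·36·8 = 1728; cumulative 13176. Total 13176.
Order B = ((A_1 · A_2) · (A_3 · (A_4 · A_5))): (A_1 · A_2): 6×31 by 31×2 → 6×2, cost 6·31·2 = 372; (A_4 · A_5): 35×36 by 36×8 → 35×8, cost 35·36·8 = 10080; (A_3 · (A_4 · A_5)): 2×35 by 35×8 → 2×8, cost 2·35·8 = 560; cumulative 10640; ((A_1 · A_2) · (A_3 · (A_4 · A_5))): 6×2 by 2×8 → 6×8, cost 6·2·8 = 96; cumulative 11108. Total 11108.
Difference: |13176 − 11108| = 2068.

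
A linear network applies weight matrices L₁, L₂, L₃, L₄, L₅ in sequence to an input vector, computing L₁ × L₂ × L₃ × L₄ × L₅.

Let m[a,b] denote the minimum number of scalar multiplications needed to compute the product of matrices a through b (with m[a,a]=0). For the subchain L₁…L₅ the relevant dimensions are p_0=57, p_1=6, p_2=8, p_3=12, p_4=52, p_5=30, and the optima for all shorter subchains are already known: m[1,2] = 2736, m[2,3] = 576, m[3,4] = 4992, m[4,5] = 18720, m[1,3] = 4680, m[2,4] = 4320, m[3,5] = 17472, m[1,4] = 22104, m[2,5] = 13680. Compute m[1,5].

23940

m[1,5] = min over k∈[1,4] of m[1,k]+m[k+1,5]+p_{0}·p_k·p_{5}.
k=1: 0 + 13680 + 57·6·30 = 23940; k=2: 2736 + 17472 + 57·8·30 = 33888; k=3: 4680 + 18720 + 57·12·30 = 43920; k=4: 22104 + 0 + 57·52·30 = 111024.
Minimum: 23940 at k=1.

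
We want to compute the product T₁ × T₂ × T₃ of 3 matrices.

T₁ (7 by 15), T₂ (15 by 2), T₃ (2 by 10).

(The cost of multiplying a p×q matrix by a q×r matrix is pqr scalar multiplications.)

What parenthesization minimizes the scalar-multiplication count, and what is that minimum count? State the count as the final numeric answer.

350

(T₁ × (T₂ × T₃)): cost 1350.
((T₁ × T₂) × T₃): cost 350.
Optimal: ((T₁ × T₂) × T₃) with cost 350.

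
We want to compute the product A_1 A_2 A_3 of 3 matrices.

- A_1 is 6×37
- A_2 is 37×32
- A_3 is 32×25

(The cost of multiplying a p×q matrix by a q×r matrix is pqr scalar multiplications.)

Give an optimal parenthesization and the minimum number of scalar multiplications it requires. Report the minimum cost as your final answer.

(A_1 (A_2 A_3)): cost 35150.
((A_1 A_2) A_3): cost 11904.
Optimal: ((A_1 A_2) A_3) with cost 11904.

11904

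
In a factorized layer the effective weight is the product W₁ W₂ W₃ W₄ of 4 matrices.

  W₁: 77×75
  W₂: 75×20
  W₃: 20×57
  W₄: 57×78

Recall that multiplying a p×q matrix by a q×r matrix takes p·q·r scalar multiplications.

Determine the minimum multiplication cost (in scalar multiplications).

324540

Adjacent pairs: W₁W₂ = 77·75·20 = 115500; W₂W₃ = 75·20·57 = 85500; W₃W₄ = 20·57·78 = 88920.
Length 3: W₁..W₃: k=1: 0+85500+77·75·57=414675; k=2: 115500+0+77·20·57=203280 → min 203280 | W₂..W₄: k=2: 0+88920+75·20·78=205920; k=3: 85500+0+75·57·78=418950 → min 205920.
Length 4: W₁..W₄: k=1: 0+205920+77·75·78=656370; k=2: 115500+88920+77·20·78=324540; k=3: 203280+0+77·57·78=545622 → min 324540.
Optimal order: ((W₁ W₂) (W₃ W₄)) with cost 324540.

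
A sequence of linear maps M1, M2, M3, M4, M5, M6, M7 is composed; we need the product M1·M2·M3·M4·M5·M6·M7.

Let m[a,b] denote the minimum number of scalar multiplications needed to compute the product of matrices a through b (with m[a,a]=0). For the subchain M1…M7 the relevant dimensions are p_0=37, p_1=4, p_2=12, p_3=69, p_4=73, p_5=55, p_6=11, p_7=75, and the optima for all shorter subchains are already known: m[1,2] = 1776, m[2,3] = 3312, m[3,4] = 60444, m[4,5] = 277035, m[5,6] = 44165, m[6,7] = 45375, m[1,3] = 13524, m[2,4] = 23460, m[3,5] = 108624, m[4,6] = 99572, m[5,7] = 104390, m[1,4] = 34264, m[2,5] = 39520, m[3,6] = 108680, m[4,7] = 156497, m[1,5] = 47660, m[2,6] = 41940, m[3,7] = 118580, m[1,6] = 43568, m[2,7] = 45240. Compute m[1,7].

m[1,7] = min over k∈[1,6] of m[1,k]+m[k+1,7]+p_{0}·p_k·p_{7}.
k=1: 0 + 45240 + 37·4·75 = 56340; k=2: 1776 + 118580 + 37·12·75 = 153656; k=3: 13524 + 156497 + 37·69·75 = 361496; k=4: 34264 + 104390 + 37·73·75 = 341229; k=5: 47660 + 45375 + 37·55·75 = 245660; k=6: 43568 + 0 + 37·11·75 = 74093.
Minimum: 56340 at k=1.

56340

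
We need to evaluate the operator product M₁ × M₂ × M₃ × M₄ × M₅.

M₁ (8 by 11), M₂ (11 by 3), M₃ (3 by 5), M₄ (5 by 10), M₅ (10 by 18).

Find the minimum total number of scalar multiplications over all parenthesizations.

1386

Adjacent pairs: M₁M₂ = 8·11·3 = 264; M₂M₃ = 11·3·5 = 165; M₃M₄ = 3·5·10 = 150; M₄M₅ = 5·10·18 = 900.
Length 3: M₁..M₃: k=1: 0+165+8·11·5=605; k=2: 264+0+8·3·5=384 → min 384 | M₂..M₄: k=2: 0+150+11·3·10=480; k=3: 165+0+11·5·10=715 → min 480 | M₃..M₅: k=3: 0+900+3·5·18=1170; k=4: 150+0+3·10·18=690 → min 690.
Length 4: M₁..M₄: k=1: 0+480+8·11·10=1360; k=2: 264+150+8·3·10=654; k=3: 384+0+8·5·10=784 → min 654 | M₂..M₅: k=2: 0+690+11·3·18=1284; k=3: 165+900+11·5·18=2055; k=4: 480+0+11·10·18=2460 → min 1284.
Length 5: M₁..M₅: k=1: 0+1284+8·11·18=2868; k=2: 264+690+8·3·18=1386; k=3: 384+900+8·5·18=2004; k=4: 654+0+8·10·18=2094 → min 1386.
Optimal order: ((M₁ × M₂) × ((M₃ × M₄) × M₅)) with cost 1386.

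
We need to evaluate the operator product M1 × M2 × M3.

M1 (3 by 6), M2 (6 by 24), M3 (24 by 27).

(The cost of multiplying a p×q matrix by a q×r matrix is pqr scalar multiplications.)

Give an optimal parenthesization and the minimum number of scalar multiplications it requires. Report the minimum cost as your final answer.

(M1 × (M2 × M3)): cost 4374.
((M1 × M2) × M3): cost 2376.
Optimal: ((M1 × M2) × M3) with cost 2376.

2376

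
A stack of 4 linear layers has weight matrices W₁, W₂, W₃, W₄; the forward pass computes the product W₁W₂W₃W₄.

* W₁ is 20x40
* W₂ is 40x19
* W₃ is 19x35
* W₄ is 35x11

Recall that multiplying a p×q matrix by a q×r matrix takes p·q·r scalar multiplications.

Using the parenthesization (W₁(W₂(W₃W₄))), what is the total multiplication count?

24475

(W₃W₄): 19×35 by 35×11 → 19×11, cost 19·35·11 = 7315
(W₂(W₃W₄)): 40×19 by 19×11 → 40×11, cost 40·19·11 = 8360; cumulative 15675
(W₁(W₂(W₃W₄))): 20×40 by 40×11 → 20×11, cost 20·40·11 = 8800; cumulative 24475
Total: 24475 scalar multiplications.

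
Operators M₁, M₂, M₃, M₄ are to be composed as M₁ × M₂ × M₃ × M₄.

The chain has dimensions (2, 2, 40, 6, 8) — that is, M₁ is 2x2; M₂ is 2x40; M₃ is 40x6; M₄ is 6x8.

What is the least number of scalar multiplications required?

600

Adjacent pairs: M₁M₂ = 2·2·40 = 160; M₂M₃ = 2·40·6 = 480; M₃M₄ = 40·6·8 = 1920.
Length 3: M₁..M₃: k=1: 0+480+2·2·6=504; k=2: 160+0+2·40·6=640 → min 504 | M₂..M₄: k=2: 0+1920+2·40·8=2560; k=3: 480+0+2·6·8=576 → min 576.
Length 4: M₁..M₄: k=1: 0+576+2·2·8=608; k=2: 160+1920+2·40·8=2720; k=3: 504+0+2·6·8=600 → min 600.
Optimal order: ((M₁ × (M₂ × M₃)) × M₄) with cost 600.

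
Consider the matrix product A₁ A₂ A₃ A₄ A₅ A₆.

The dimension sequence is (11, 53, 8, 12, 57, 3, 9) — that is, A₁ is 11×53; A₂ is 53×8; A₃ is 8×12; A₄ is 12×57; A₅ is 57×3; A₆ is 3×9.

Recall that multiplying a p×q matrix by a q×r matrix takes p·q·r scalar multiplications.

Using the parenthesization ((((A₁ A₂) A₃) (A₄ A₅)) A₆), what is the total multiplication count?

(A₁ A₂): 11×53 by 53×8 → 11×8, cost 11·53·8 = 4664
((A₁ A₂) A₃): 11×8 by 8×12 → 11×12, cost 11·8·12 = 1056; cumulative 5720
(A₄ A₅): 12×57 by 57×3 → 12×3, cost 12·57·3 = 2052
(((A₁ A₂) A₃) (A₄ A₅)): 11×12 by 12×3 → 11×3, cost 11·12·3 = 396; cumulative 8168
((((A₁ A₂) A₃) (A₄ A₅)) A₆): 11×3 by 3×9 → 11×9, cost 11·3·9 = 297; cumulative 8465
Total: 8465 scalar multiplications.

8465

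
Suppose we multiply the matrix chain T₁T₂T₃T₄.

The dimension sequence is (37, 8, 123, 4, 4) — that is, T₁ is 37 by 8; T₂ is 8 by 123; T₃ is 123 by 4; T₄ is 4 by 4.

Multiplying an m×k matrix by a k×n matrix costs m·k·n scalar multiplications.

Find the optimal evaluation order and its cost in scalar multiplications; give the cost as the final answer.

5248

Adjacent pairs: T₁T₂ = 37·8·123 = 36408; T₂T₃ = 8·123·4 = 3936; T₃T₄ = 123·4·4 = 1968.
Length 3: T₁..T₃: k=1: 0+3936+37·8·4=5120; k=2: 36408+0+37·123·4=54612 → min 5120 | T₂..T₄: k=2: 0+1968+8·123·4=5904; k=3: 3936+0+8·4·4=4064 → min 4064.
Length 4: T₁..T₄: k=1: 0+4064+37·8·4=5248; k=2: 36408+1968+37·123·4=56580; k=3: 5120+0+37·4·4=5712 → min 5248.
Optimal parenthesization: (T₁((T₂T₃)T₄)) with cost 5248.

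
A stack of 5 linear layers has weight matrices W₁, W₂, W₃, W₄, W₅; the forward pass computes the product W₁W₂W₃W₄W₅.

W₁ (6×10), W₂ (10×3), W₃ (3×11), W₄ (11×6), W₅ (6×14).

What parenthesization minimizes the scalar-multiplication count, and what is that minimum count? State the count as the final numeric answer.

Adjacent pairs: W₁W₂ = 6·10·3 = 180; W₂W₃ = 10·3·11 = 330; W₃W₄ = 3·11·6 = 198; W₄W₅ = 11·6·14 = 924.
Length 3: W₁..W₃: k=1: 0+330+6·10·11=990; k=2: 180+0+6·3·11=378 → min 378 | W₂..W₄: k=2: 0+198+10·3·6=378; k=3: 330+0+10·11·6=990 → min 378 | W₃..W₅: k=3: 0+924+3·11·14=1386; k=4: 198+0+3·6·14=450 → min 450.
Length 4: W₁..W₄: k=1: 0+378+6·10·6=738; k=2: 180+198+6·3·6=486; k=3: 378+0+6·11·6=774 → min 486 | W₂..W₅: k=2: 0+450+10·3·14=870; k=3: 330+924+10·11·14=2794; k=4: 378+0+10·6·14=1218 → min 870.
Length 5: W₁..W₅: k=1: 0+870+6·10·14=1710; k=2: 180+450+6·3·14=882; k=3: 378+924+6·11·14=2226; k=4: 486+0+6·6·14=990 → min 882.
Optimal parenthesization: ((W₁W₂)((W₃W₄)W₅)) with cost 882.

882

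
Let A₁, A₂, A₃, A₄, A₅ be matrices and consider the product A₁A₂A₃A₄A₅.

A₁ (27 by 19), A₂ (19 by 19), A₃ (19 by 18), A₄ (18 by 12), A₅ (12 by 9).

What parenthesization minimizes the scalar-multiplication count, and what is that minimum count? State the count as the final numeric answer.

12888

Adjacent pairs: A₁A₂ = 27·19·19 = 9747; A₂A₃ = 19·19·18 = 6498; A₃A₄ = 19·18·12 = 4104; A₄A₅ = 18·12·9 = 1944.
Length 3: A₁..A₃: k=1: 0+6498+27·19·18=15732; k=2: 9747+0+27·19·18=18981 → min 15732 | A₂..A₄: k=2: 0+4104+19·19·12=8436; k=3: 6498+0+19·18·12=10602 → min 8436 | A₃..A₅: k=3: 0+1944+19·18·9=5022; k=4: 4104+0+19·12·9=6156 → min 5022.
Length 4: A₁..A₄: k=1: 0+8436+27·19·12=14592; k=2: 9747+4104+27·19·12=20007; k=3: 15732+0+27·18·12=21564 → min 14592 | A₂..A₅: k=2: 0+5022+19·19·9=8271; k=3: 6498+1944+19·18·9=11520; k=4: 8436+0+19·12·9=10488 → min 8271.
Length 5: A₁..A₅: k=1: 0+8271+27·19·9=12888; k=2: 9747+5022+27·19·9=19386; k=3: 15732+1944+27·18·9=22050; k=4: 14592+0+27·12·9=17508 → min 12888.
Optimal parenthesization: (A₁(A₂(A₃(A₄A₅)))) with cost 12888.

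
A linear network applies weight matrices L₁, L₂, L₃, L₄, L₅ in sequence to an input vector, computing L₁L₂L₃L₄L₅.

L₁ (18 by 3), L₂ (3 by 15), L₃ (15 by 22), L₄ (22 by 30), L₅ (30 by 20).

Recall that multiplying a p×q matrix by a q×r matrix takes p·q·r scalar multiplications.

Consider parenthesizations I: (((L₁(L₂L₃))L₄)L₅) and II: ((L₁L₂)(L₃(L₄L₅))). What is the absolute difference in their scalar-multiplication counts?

Order I = (((L₁(L₂L₃))L₄)L₅): (L₂L₃): 3×15 by 15×22 → 3×22, cost 3·15·22 = 990; (L₁(L₂L₃)): 18×3 by 3×22 → 18×22, cost 18·3·22 = 1188; cumulative 2178; ((L₁(L₂L₃))L₄): 18×22 by 22×30 → 18×30, cost 18·22·30 = 11880; cumulative 14058; (((L₁(L₂L₃))L₄)L₅): 18×30 by 30×20 → 18×20, cost 18·30·20 = 10800; cumulative 24858. Total 24858.
Order II = ((L₁L₂)(L₃(L₄L₅))): (L₁L₂): 18×3 by 3×15 → 18×15, cost 18·3·15 = 810; (L₄L₅): 22×30 by 30×20 → 22×20, cost 22·30·20 = 13200; (L₃(L₄L₅)): 15×22 by 22×20 → 15×20, cost 15·22·20 = 6600; cumulative 19800; ((L₁L₂)(L₃(L₄L₅))): 18×15 by 15×20 → 18×20, cost 18·15·20 = 5400; cumulative 26010. Total 26010.
Difference: |24858 − 26010| = 1152.

1152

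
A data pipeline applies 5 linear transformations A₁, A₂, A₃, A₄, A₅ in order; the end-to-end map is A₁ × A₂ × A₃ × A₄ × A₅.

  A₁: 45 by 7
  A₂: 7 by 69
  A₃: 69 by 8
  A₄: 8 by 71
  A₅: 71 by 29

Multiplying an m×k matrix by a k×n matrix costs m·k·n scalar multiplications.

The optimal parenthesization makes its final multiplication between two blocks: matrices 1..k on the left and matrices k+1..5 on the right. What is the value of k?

Adjacent pairs: A₁A₂ = 45·7·69 = 21735; A₂A₃ = 7·69·8 = 3864; A₃A₄ = 69·8·71 = 39192; A₄A₅ = 8·71·29 = 16472.
Length 3: A₁..A₃: k=1: 0+3864+45·7·8=6384; k=2: 21735+0+45·69·8=46575 → min 6384 | A₂..A₄: k=2: 0+39192+7·69·71=73485; k=3: 3864+0+7·8·71=7840 → min 7840 | A₃..A₅: k=3: 0+16472+69·8·29=32480; k=4: 39192+0+69·71·29=181263 → min 32480.
Length 4: A₁..A₄: k=1: 0+7840+45·7·71=30205; k=2: 21735+39192+45·69·71=281382; k=3: 6384+0+45·8·71=31944 → min 30205 | A₂..A₅: k=2: 0+32480+7·69·29=46487; k=3: 3864+16472+7·8·29=21960; k=4: 7840+0+7·71·29=22253 → min 21960.
Top-level splits: k=1: (A₁..A₁)·(A₂..A₅) → 0+21960+45·7·29 = 31095; k=2: (A₁..A₂)·(A₃..A₅) → 21735+32480+45·69·29 = 144260; k=3: (A₁..A₃)·(A₄..A₅) → 6384+16472+45·8·29 = 33296; k=4: (A₁..A₄)·(A₅..A₅) → 30205+0+45·71·29 = 122860.
Best split is after A₁, i.e. k = 1.

1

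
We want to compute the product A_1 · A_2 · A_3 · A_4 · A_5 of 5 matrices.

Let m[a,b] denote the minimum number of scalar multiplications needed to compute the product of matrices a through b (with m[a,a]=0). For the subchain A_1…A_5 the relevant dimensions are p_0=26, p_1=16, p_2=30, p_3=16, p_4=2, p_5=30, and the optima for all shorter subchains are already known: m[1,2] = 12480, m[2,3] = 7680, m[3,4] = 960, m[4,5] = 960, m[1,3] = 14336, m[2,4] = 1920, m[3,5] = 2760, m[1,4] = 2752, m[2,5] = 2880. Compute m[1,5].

4312

m[1,5] = min over k∈[1,4] of m[1,k]+m[k+1,5]+p_{0}·p_k·p_{5}.
k=1: 0 + 2880 + 26·16·30 = 15360; k=2: 12480 + 2760 + 26·30·30 = 38640; k=3: 14336 + 960 + 26·16·30 = 27776; k=4: 2752 + 0 + 26·2·30 = 4312.
Minimum: 4312 at k=4.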